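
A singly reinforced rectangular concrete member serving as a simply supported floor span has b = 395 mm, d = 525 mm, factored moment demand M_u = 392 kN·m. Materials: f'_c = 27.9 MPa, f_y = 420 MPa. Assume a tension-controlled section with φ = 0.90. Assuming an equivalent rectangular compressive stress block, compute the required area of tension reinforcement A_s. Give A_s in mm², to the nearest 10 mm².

A_s ≈ 2180 mm²

M_n = M_u/φ = 392/0.90 = 435.556 kN·m.
With M_n = 0.85 f'_c a b (d − a/2), solve the quadratic for a:
a = d − √(d² − 2M_n/(0.85 f'_c b)) = 525 − √(525² − 2 × 435.556×10⁶/(0.85 × 27.9 × 395)) = 97.65 mm.
A_s = 0.85 f'_c a b / f_y = 0.85 × 27.9 × 97.65 × 395 / 420 = 2177.9 mm².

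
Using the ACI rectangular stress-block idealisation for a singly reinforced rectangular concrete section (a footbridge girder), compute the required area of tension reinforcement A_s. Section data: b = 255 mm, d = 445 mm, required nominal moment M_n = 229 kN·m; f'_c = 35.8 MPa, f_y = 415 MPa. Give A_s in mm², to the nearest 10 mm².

A_s ≈ 1350 mm²

With M_n = 0.85 f'_c a b (d − a/2), solve the quadratic for a:
a = d − √(d² − 2M_n/(0.85 f'_c b)) = 445 − √(445² − 2 × 229×10⁶/(0.85 × 35.8 × 255)) = 72.17 mm.
A_s = 0.85 f'_c a b / f_y = 0.85 × 35.8 × 72.17 × 255 / 415 = 1349.4 mm².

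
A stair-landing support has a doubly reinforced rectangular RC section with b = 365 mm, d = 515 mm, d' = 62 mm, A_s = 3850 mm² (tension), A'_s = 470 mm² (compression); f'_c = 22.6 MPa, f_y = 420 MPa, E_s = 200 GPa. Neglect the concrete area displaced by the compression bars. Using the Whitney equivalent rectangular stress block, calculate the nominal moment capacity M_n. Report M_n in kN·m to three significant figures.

M_n ≈ 677 kN·m

Assume both tension and compression steel yield.
Net tension couple steel: A_s − A'_s = 3380 mm².
a = (A_s − A'_s) f_y / (0.85 f'_c b) = 1419600/(0.85 × 22.6 × 365) = 202.46 mm.
c = a/β₁ = 202.46/0.85 = 238.19 mm; ε'_s = 0.003(c − d')/c = 0.0022 ≥ f_y/E_s = 0.0021, so compression steel does yield.
M_n = (A_s − A'_s) f_y (d − a/2) + A'_s f_y (d − d') = [1419600 × (515 − 101.23) + 197400 × (515 − 62)] × 10⁻⁶ = 587.39 + 89.42 = 676.81 kN·m.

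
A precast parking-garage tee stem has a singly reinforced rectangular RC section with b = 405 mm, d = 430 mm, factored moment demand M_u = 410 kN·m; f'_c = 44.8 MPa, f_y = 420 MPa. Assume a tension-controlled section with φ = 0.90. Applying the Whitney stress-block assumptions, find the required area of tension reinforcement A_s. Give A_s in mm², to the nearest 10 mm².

M_n = M_u/φ = 410/0.90 = 455.556 kN·m.
With M_n = 0.85 f'_c a b (d − a/2), solve the quadratic for a:
a = d − √(d² − 2M_n/(0.85 f'_c b)) = 430 − √(430² − 2 × 455.556×10⁶/(0.85 × 44.8 × 405)) = 75.28 mm.
A_s = 0.85 f'_c a b / f_y = 0.85 × 44.8 × 75.28 × 405 / 420 = 2764.3 mm².

A_s ≈ 2760 mm²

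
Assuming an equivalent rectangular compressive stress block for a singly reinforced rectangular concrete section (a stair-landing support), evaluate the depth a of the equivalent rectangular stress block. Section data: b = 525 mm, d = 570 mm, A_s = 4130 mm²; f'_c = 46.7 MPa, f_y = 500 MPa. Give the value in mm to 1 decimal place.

T = A_s f_y = 4130 × 500 = 2065000 N = 2065 kN.
Setting C = 0.85 f'_c a b equal to T: a = 2065000/(0.85 × 46.7 × 525) = 99.1 mm.

a ≈ 99.1 mm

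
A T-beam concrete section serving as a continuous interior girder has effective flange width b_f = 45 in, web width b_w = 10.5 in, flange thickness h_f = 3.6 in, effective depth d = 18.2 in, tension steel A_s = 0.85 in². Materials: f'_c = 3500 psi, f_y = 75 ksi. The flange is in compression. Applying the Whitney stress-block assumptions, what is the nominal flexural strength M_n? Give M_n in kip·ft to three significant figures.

M_n ≈ 95.4 kip·ft

Tension: T = A_s f_y = 0.85 × 75 = 63.75 kips.
Try a within the flange: a = T/(0.85 f'_c b_f) = 63.75/(0.85 × 3.5 × 45) = 0.476 in.
Since a = 0.476 ≤ h_f = 3.6 in, the stress block lies entirely in the flange; analyse as a rectangular beam of width b_f.
M_n = T(d − a/2) = 63.75 × (18.2 − 0.238) = 1145.1 kip·in.
M_n = 1145.1/12 = 95.43 kip·ft.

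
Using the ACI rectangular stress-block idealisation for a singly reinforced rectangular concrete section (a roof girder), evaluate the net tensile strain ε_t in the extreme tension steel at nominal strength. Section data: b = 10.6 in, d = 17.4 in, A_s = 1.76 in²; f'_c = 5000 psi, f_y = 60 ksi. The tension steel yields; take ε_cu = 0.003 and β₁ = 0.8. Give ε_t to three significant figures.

a = A_s f_y/(0.85 f'_c b) = 2.344 in.
β₁ = 0.8, so c = a/β₁ = 2.344/0.8 = 2.930 in.
From the linear strain diagram with ε_cu = 0.003: ε_t = 0.003 (d − c)/c = 0.003 × (17.4 − 2.930)/2.930 = 0.0148.
Since ε_t ≥ 0.005, the section is tension-controlled.

ε_t ≈ 0.0148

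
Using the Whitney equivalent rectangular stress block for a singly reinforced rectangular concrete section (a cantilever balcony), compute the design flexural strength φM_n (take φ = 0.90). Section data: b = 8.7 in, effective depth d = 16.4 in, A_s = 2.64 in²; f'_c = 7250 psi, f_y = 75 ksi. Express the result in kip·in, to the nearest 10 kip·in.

T = A_s f_y = 2.64 × 75 = 198 kips.
a = T/(0.85 f'_c b) = 198/(0.85 × 7.25 × 8.7) = 3.693 in.
M_n = T(d − a/2) = 198 × (16.4 − 1.8465) = 2881.6 kip·in.
φM_n = 0.90 × 2881.6 = 2593.4 kip·in.

φM_n ≈ 2590 kip·in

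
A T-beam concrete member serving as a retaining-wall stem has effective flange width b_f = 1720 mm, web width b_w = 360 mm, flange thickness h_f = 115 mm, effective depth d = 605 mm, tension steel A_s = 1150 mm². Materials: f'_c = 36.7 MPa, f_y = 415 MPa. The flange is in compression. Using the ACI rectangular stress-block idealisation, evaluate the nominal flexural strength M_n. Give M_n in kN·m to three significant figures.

M_n ≈ 287 kN·m

Tension: T = A_s f_y = 1150 × 415 = 477250 N.
Try a within the flange: a = T/(0.85 f'_c b_f) = 477250/(0.85 × 36.7 × 1720) = 8.89 mm.
Since a = 8.89 ≤ h_f = 115 mm, the stress block lies entirely in the flange; analyse as a rectangular beam of width b_f.
M_n = T(d − a/2) = 477250 × (605 − 4.445) = 286.61 × 10⁶ N·mm.
M_n = 286.61 kN·m.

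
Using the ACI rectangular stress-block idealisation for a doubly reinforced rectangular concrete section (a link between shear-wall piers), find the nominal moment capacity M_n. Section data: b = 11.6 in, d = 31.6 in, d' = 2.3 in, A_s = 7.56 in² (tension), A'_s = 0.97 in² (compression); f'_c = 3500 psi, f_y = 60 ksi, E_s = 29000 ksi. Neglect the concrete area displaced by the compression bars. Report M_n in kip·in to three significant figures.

Assume both steels yield.
a = (A_s − A'_s) f_y/(0.85 f'_c b) = (7.56 − 0.97) × 60/(0.85 × 3.5 × 11.6) = 11.458 in.
c = a/β₁ = 11.458/0.85 = 13.480 in; ε'_s = 0.003(c − d')/c = 0.0025 ≥ ε_y = 0.0021, so the compression steel yields.
M_n = (A_s − A'_s) f_y (d − a/2) + A'_s f_y (d − d') = 395.4 × (31.6 − 5.729) + 58.2 × (31.6 − 2.3) = 10229.4 + 1705.3 = 11934.7 kip·in.

M_n ≈ 11900 kip·in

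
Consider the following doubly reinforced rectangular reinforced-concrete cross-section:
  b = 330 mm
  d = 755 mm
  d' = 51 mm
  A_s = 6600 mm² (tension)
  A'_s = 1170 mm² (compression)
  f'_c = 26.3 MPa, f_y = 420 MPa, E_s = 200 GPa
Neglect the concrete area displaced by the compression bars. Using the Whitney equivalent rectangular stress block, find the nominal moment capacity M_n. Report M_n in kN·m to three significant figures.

Assume both tension and compression steel yield.
Net tension couple steel: A_s − A'_s = 5430 mm².
a = (A_s − A'_s) f_y / (0.85 f'_c b) = 2280600/(0.85 × 26.3 × 330) = 309.14 mm.
c = a/β₁ = 309.14/0.85 = 363.69 mm; ε'_s = 0.003(c − d')/c = 0.0026 ≥ f_y/E_s = 0.0021, so compression steel does yield.
M_n = (A_s − A'_s) f_y (d − a/2) + A'_s f_y (d − d') = [2280600 × (755 − 154.57) + 491400 × (755 − 51)] × 10⁻⁶ = 1369.34 + 345.95 = 1715.29 kN·m.

M_n ≈ 1720 kN·m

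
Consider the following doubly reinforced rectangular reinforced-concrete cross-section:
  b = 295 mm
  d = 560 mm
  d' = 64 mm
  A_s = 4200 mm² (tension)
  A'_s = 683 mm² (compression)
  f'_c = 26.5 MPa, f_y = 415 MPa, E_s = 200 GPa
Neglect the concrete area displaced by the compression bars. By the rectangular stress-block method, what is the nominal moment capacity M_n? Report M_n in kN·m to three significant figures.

M_n ≈ 798 kN·m

Assume both tension and compression steel yield.
Net tension couple steel: A_s − A'_s = 3517 mm².
a = (A_s − A'_s) f_y / (0.85 f'_c b) = 1459555/(0.85 × 26.5 × 295) = 219.65 mm.
c = a/β₁ = 219.65/0.85 = 258.41 mm; ε'_s = 0.003(c − d')/c = 0.0023 ≥ f_y/E_s = 0.0021, so compression steel does yield.
M_n = (A_s − A'_s) f_y (d − a/2) + A'_s f_y (d − d') = [1459555 × (560 − 109.825) + 283445 × (560 − 64)] × 10⁻⁶ = 657.06 + 140.59 = 797.65 kN·m.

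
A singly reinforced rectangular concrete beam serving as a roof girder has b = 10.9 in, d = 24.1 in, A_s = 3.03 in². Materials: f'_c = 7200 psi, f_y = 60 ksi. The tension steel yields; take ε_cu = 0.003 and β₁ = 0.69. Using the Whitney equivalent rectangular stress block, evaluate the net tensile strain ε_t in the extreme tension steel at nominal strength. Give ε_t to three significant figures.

a = A_s f_y/(0.85 f'_c b) = 2.725 in.
β₁ = 0.69, so c = a/β₁ = 2.725/0.69 = 3.949 in.
From the linear strain diagram with ε_cu = 0.003: ε_t = 0.003 (d − c)/c = 0.003 × (24.1 − 3.949)/3.949 = 0.0153.
Since ε_t ≥ 0.005, the section is tension-controlled.

ε_t ≈ 0.0153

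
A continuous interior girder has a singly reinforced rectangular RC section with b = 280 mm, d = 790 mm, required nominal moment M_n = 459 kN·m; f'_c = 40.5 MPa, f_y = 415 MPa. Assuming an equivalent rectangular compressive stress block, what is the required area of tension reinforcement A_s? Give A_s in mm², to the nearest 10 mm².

A_s ≈ 1460 mm²

With M_n = 0.85 f'_c a b (d − a/2), solve the quadratic for a:
a = d − √(d² − 2M_n/(0.85 f'_c b)) = 790 − √(790² − 2 × 459×10⁶/(0.85 × 40.5 × 280)) = 62.77 mm.
A_s = 0.85 f'_c a b / f_y = 0.85 × 40.5 × 62.77 × 280 / 415 = 1457.9 mm².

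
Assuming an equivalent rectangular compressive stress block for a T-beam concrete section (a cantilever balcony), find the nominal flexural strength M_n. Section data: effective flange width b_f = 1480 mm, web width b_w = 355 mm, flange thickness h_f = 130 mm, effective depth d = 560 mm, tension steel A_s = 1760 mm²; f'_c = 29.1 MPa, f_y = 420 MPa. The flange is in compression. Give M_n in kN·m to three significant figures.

Tension: T = A_s f_y = 1760 × 420 = 739200 N.
Try a within the flange: a = T/(0.85 f'_c b_f) = 739200/(0.85 × 29.1 × 1480) = 20.19 mm.
Since a = 20.19 ≤ h_f = 130 mm, the stress block lies entirely in the flange; analyse as a rectangular beam of width b_f.
M_n = T(d − a/2) = 739200 × (560 − 10.095) = 406.49 × 10⁶ N·mm.
M_n = 406.49 kN·m.

M_n ≈ 406 kN·m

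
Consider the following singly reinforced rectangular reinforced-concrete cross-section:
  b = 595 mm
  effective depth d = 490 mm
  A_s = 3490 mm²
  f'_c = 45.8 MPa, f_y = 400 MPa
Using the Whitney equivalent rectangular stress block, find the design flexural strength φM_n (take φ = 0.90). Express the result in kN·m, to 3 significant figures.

T = A_s f_y = 3490 × 400 = 1396000 N = 1396 kN.
From C = T: a = T/(0.85 f'_c b) = 1396000/(0.85 × 45.8 × 595) = 60.27 mm.
M_n = T(d − a/2) = 1396 kN × (490 − 30.135) mm = 641.97 kN·m.
φM_n = 0.90 × 641.97 = 577.77 kN·m.

φM_n ≈ 578 kN·m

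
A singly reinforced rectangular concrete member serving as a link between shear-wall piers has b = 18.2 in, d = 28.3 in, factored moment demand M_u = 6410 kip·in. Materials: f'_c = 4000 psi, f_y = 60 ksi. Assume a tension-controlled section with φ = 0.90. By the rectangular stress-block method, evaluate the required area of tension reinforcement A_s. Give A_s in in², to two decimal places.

A_s ≈ 4.55 in²

M_n = M_u/φ = 6410/0.90 = 7122.22 kip·in.
From M_n = 0.85 f'_c a b (d − a/2):
a = d − √(d² − 2M_n/(0.85 f'_c b)) = 28.3 − √(28.3² − 2 × 7122.22/(0.85 × 4 × 18.2)) = 4.411 in.
A_s = 0.85 f'_c a b / f_y = 0.85 × 4 × 4.411 × 18.2 / 60 = 4.549 in².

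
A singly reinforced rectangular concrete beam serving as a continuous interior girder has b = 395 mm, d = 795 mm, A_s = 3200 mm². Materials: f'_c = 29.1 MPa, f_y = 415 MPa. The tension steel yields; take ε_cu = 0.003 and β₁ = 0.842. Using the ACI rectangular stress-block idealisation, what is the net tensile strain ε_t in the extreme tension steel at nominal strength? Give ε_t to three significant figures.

a = A_s f_y/(0.85 f'_c b) = 135.92 mm.
β₁ = 0.842, so c = a/β₁ = 135.92/0.842 = 161.43 mm.
From the linear strain diagram with ε_cu = 0.003: ε_t = 0.003 (d − c)/c = 0.003 × (795 − 161.43)/161.43 = 0.0118.
Since ε_t ≥ 0.005, the section is tension-controlled.

ε_t ≈ 0.0118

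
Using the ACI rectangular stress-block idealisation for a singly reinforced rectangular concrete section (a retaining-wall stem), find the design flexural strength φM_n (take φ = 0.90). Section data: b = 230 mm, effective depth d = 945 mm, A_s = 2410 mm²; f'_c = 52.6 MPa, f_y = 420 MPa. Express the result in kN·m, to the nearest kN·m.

T = A_s f_y = 2410 × 420 = 1012200 N = 1012.2 kN.
From C = T: a = T/(0.85 f'_c b) = 1012200/(0.85 × 52.6 × 230) = 98.43 mm.
M_n = T(d − a/2) = 1012.2 kN × (945 − 49.215) mm = 906.71 kN·m.
φM_n = 0.90 × 906.71 = 816.04 kN·m.

φM_n ≈ 816 kN·m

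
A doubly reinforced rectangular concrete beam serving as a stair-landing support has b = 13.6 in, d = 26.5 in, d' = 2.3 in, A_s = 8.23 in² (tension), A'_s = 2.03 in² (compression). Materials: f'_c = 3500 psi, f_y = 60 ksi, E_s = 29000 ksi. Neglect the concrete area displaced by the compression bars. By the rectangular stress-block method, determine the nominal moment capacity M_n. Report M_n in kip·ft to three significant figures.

Assume both steels yield.
a = (A_s − A'_s) f_y/(0.85 f'_c b) = (8.23 − 2.03) × 60/(0.85 × 3.5 × 13.6) = 9.194 in.
c = a/β₁ = 9.194/0.85 = 10.816 in; ε'_s = 0.003(c − d')/c = 0.0024 ≥ ε_y = 0.0021, so the compression steel yields.
M_n = (A_s − A'_s) f_y (d − a/2) + A'_s f_y (d − d') = 372 × (26.5 − 4.597) + 121.8 × (26.5 − 2.3) = 8147.9 + 2947.6 = 11095.5 kip·in = 11095.5/12 = 924.63 kip·ft.

M_n ≈ 925 kip·ft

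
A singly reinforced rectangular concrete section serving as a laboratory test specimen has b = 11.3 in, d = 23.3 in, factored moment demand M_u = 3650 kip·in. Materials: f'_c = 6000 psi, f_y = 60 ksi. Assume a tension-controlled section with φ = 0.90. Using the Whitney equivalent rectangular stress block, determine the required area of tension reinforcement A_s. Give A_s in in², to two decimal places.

A_s ≈ 3.12 in²

M_n = M_u/φ = 3650/0.90 = 4055.56 kip·in.
From M_n = 0.85 f'_c a b (d − a/2):
a = d − √(d² − 2M_n/(0.85 f'_c b)) = 23.3 − √(23.3² − 2 × 4055.56/(0.85 × 6 × 11.3)) = 3.246 in.
A_s = 0.85 f'_c a b / f_y = 0.85 × 6 × 3.246 × 11.3 / 60 = 3.118 in².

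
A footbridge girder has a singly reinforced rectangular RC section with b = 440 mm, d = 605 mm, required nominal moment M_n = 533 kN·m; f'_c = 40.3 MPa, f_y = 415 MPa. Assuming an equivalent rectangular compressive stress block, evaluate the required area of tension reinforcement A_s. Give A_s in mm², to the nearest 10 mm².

A_s ≈ 2240 mm²

With M_n = 0.85 f'_c a b (d − a/2), solve the quadratic for a:
a = d − √(d² − 2M_n/(0.85 f'_c b)) = 605 − √(605² − 2 × 533×10⁶/(0.85 × 40.3 × 440)) = 61.59 mm.
A_s = 0.85 f'_c a b / f_y = 0.85 × 40.3 × 61.59 × 440 / 415 = 2236.9 mm².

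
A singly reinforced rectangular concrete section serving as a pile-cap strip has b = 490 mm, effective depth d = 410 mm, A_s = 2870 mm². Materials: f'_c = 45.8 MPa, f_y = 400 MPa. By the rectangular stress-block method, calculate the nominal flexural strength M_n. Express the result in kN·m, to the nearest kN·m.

T = A_s f_y = 2870 × 400 = 1148000 N = 1148 kN.
From C = T: a = T/(0.85 f'_c b) = 1148000/(0.85 × 45.8 × 490) = 60.18 mm.
M_n = T(d − a/2) = 1148 kN × (410 − 30.09) mm = 436.14 kN·m.

M_n ≈ 436 kN·m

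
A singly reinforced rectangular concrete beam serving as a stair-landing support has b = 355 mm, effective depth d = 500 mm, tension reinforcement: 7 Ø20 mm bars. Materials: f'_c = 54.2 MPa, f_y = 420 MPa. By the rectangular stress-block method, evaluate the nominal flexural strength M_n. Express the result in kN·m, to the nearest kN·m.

M_n ≈ 436 kN·m

A_s = 7 × 314 = 2198 mm².
T = A_s f_y = 2198 × 420 = 923160 N = 923.16 kN.
From C = T: a = T/(0.85 f'_c b) = 923160/(0.85 × 54.2 × 355) = 56.45 mm.
M_n = T(d − a/2) = 923.16 kN × (500 − 28.225) mm = 435.52 kN·m.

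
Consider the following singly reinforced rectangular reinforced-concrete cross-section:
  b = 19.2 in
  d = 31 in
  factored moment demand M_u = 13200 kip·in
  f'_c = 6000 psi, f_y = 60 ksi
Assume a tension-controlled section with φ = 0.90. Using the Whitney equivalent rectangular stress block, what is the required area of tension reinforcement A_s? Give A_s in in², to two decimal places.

M_n = M_u/φ = 13200/0.90 = 14666.7 kip·in.
From M_n = 0.85 f'_c a b (d − a/2):
a = d − √(d² − 2M_n/(0.85 f'_c b)) = 31 − √(31² − 2 × 14666.7/(0.85 × 6 × 19.2)) = 5.282 in.
A_s = 0.85 f'_c a b / f_y = 0.85 × 6 × 5.282 × 19.2 / 60 = 8.620 in².

A_s ≈ 8.62 in²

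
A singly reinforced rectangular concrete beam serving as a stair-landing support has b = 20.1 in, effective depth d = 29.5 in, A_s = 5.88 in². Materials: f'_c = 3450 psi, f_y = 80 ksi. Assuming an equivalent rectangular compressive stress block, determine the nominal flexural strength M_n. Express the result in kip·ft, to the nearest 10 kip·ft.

M_n ≈ 1000 kip·ft

T = A_s f_y = 5.88 × 80 = 470.4 kips.
a = T/(0.85 f'_c b) = 470.4/(0.85 × 3.45 × 20.1) = 7.981 in.
M_n = T(d − a/2) = 470.4 × (29.5 − 3.9905) = 11999.7 kip·in = 11999.7/12 = 999.98 kip·ft.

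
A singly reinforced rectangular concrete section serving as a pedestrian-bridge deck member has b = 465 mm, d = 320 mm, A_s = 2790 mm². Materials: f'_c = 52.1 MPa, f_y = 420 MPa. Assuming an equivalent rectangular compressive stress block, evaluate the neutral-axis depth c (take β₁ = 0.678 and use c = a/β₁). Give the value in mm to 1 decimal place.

T = A_s f_y = 2790 × 420 = 1171800 N = 1171.8 kN.
Setting C = 0.85 f'_c a b equal to T: a = 1171800/(0.85 × 52.1 × 465) = 56.904 mm.
With β₁ = 0.678, c = a/β₁ = 56.904/0.678 = 83.9 mm.

c ≈ 83.9 mm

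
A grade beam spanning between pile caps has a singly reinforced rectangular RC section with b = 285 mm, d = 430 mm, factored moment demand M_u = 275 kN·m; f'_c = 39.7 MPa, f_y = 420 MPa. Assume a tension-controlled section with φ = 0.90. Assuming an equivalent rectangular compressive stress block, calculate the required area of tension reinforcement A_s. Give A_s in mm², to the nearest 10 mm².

A_s ≈ 1870 mm²

M_n = M_u/φ = 275/0.90 = 305.556 kN·m.
With M_n = 0.85 f'_c a b (d − a/2), solve the quadratic for a:
a = d − √(d² − 2M_n/(0.85 f'_c b)) = 430 − √(430² − 2 × 305.556×10⁶/(0.85 × 39.7 × 285)) = 81.64 mm.
A_s = 0.85 f'_c a b / f_y = 0.85 × 39.7 × 81.64 × 285 / 420 = 1869.4 mm².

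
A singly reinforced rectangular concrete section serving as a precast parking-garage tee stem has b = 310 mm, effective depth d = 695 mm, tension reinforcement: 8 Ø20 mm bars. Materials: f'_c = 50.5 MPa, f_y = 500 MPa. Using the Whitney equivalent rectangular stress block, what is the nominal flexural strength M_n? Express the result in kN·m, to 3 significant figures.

A_s = 8 × 314 = 2512 mm².
T = A_s f_y = 2512 × 500 = 1256000 N = 1256 kN.
From C = T: a = T/(0.85 f'_c b) = 1256000/(0.85 × 50.5 × 310) = 94.39 mm.
M_n = T(d − a/2) = 1256 kN × (695 − 47.195) mm = 813.64 kN·m.

M_n ≈ 814 kN·m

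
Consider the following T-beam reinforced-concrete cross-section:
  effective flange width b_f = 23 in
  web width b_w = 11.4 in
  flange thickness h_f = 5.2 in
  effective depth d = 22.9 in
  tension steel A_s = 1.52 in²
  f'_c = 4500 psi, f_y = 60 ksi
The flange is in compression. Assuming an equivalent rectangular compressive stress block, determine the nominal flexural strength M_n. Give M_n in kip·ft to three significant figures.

Tension: T = A_s f_y = 1.52 × 60 = 91.2 kips.
Try a within the flange: a = T/(0.85 f'_c b_f) = 91.2/(0.85 × 4.5 × 23) = 1.037 in.
Since a = 1.037 ≤ h_f = 5.2 in, the stress block lies entirely in the flange; analyse as a rectangular beam of width b_f.
M_n = T(d − a/2) = 91.2 × (22.9 − 0.5185) = 2041.2 kip·in.
M_n = 2041.2/12 = 170.10 kip·ft.

M_n ≈ 170 kip·ft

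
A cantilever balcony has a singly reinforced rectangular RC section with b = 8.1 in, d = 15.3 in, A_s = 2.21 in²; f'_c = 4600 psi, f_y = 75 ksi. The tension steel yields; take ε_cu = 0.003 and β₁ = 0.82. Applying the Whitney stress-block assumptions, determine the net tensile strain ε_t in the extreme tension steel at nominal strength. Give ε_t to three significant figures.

ε_t ≈ 0.00419

a = A_s f_y/(0.85 f'_c b) = 5.233 in.
β₁ = 0.82, so c = a/β₁ = 5.233/0.82 = 6.382 in.
From the linear strain diagram with ε_cu = 0.003: ε_t = 0.003 (d − c)/c = 0.003 × (15.3 − 6.382)/6.382 = 0.00419.
ε_t is between 0.004 and 0.005 — transition zone.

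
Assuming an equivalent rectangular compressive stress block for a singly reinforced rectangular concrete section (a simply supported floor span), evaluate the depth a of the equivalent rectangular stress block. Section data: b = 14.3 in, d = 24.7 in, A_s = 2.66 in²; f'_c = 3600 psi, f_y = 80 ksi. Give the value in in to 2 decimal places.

T = A_s f_y = 2.66 × 80 = 212.8 kips.
a = T/(0.85 f'_c b) = 212.8/(0.85 × 3.6 × 14.3) = 4.86 in.

a ≈ 4.86 in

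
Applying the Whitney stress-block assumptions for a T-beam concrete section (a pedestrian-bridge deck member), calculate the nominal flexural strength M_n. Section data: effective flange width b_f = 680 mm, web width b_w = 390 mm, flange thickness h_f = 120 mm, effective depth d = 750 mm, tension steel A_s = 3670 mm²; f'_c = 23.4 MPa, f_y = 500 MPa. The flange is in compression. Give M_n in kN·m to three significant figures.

M_n ≈ 1250 kN·m

Tension: T = A_s f_y = 3670 × 500 = 1835000 N.
Try a within the flange: a = T/(0.85 f'_c b_f) = 1835000/(0.85 × 23.4 × 680) = 135.67 mm.
a = 135.67 > h_f = 120 mm: the block extends into the web. Split into flange-overhang and web parts.
C_f = 0.85 f'_c (b_f − b_w) h_f = 0.85 × 23.4 × (680 − 390) × 120 = 692172 N.
Remaining web compression depth: a_w = (T − C_f)/(0.85 f'_c b_w) = (1835000 − 692172)/(0.85 × 23.4 × 390) = 147.33 mm.
M_n = C_f(d − h_f/2) + (T − C_f)(d − a_w/2) = 692172 × (750 − 60) + 1142828 × (750 − 73.665) = 477.60 + 772.93 = 1250.53 × 10⁶ N·mm.
M_n = 1250.53 kN·m.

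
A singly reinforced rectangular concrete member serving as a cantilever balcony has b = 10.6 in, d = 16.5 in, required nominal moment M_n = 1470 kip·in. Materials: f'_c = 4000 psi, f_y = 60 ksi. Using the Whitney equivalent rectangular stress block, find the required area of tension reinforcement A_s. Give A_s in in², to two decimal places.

A_s ≈ 1.62 in²

From M_n = 0.85 f'_c a b (d − a/2):
a = d − √(d² − 2M_n/(0.85 f'_c b)) = 16.5 − √(16.5² − 2 × 1470/(0.85 × 4 × 10.6)) = 2.692 in.
A_s = 0.85 f'_c a b / f_y = 0.85 × 4 × 2.692 × 10.6 / 60 = 1.617 in².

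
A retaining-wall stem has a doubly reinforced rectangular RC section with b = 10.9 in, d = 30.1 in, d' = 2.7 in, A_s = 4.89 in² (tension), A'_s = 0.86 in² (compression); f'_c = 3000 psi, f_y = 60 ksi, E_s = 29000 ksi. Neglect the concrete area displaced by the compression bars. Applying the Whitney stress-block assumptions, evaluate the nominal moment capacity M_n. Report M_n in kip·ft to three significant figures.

M_n ≈ 637 kip·ft

Assume both steels yield.
a = (A_s − A'_s) f_y/(0.85 f'_c b) = (4.89 − 0.86) × 60/(0.85 × 3 × 10.9) = 8.699 in.
c = a/β₁ = 8.699/0.85 = 10.234 in; ε'_s = 0.003(c − d')/c = 0.0022 ≥ ε_y = 0.0021, so the compression steel yields.
M_n = (A_s − A'_s) f_y (d − a/2) + A'_s f_y (d − d') = 241.8 × (30.1 − 4.3495) + 51.6 × (30.1 − 2.7) = 6226.5 + 1413.8 = 7640.3 kip·in = 7640.3/12 = 636.69 kip·ft.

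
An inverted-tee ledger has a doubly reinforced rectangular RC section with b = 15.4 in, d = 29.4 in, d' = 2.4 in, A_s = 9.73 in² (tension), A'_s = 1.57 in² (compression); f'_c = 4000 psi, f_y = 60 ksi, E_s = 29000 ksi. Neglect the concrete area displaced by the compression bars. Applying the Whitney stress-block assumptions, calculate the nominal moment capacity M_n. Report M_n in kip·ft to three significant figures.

M_n ≈ 1220 kip·ft

Assume both steels yield.
a = (A_s − A'_s) f_y/(0.85 f'_c b) = (9.73 − 1.57) × 60/(0.85 × 4 × 15.4) = 9.351 in.
c = a/β₁ = 9.351/0.85 = 11.001 in; ε'_s = 0.003(c − d')/c = 0.0023 ≥ ε_y = 0.0021, so the compression steel yields.
M_n = (A_s − A'_s) f_y (d − a/2) + A'_s f_y (d − d') = 489.6 × (29.4 − 4.6755) + 94.2 × (29.4 − 2.4) = 12105.1 + 2543.4 = 14648.5 kip·in = 14648.5/12 = 1220.71 kip·ft.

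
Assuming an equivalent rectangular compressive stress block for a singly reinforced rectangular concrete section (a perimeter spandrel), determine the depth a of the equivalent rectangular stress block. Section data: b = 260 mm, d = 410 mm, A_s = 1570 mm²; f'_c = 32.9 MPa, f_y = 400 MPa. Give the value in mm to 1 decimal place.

a ≈ 86.4 mm

T = A_s f_y = 1570 × 400 = 628000 N = 628 kN.
Setting C = 0.85 f'_c a b equal to T: a = 628000/(0.85 × 32.9 × 260) = 86.4 mm.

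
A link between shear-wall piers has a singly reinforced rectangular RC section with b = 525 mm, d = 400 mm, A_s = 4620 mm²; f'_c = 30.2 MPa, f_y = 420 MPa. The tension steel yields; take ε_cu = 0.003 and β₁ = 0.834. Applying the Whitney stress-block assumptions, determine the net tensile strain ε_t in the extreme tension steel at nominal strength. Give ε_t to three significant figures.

ε_t ≈ 0.00395

a = A_s f_y/(0.85 f'_c b) = 143.98 mm.
β₁ = 0.834, so c = a/β₁ = 143.98/0.834 = 172.64 mm.
From the linear strain diagram with ε_cu = 0.003: ε_t = 0.003 (d − c)/c = 0.003 × (400 − 172.64)/172.64 = 0.00395.
ε_t < 0.004 — the section is over-reinforced for flexure under ACI limits.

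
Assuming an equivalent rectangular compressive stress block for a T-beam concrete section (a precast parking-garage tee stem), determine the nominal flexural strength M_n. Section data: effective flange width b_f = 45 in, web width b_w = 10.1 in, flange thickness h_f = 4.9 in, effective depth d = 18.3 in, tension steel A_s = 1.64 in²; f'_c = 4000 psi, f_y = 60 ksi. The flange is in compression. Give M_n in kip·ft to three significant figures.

Tension: T = A_s f_y = 1.64 × 60 = 98.4 kips.
Try a within the flange: a = T/(0.85 f'_c b_f) = 98.4/(0.85 × 4 × 45) = 0.643 in.
Since a = 0.643 ≤ h_f = 4.9 in, the stress block lies entirely in the flange; analyse as a rectangular beam of width b_f.
M_n = T(d − a/2) = 98.4 × (18.3 − 0.3215) = 1769.1 kip·in.
M_n = 1769.1/12 = 147.43 kip·ft.

M_n ≈ 147 kip·ft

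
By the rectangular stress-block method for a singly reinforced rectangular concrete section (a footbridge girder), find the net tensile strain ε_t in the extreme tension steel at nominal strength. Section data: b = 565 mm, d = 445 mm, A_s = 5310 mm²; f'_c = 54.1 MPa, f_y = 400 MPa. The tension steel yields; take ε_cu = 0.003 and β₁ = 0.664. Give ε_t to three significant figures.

ε_t ≈ 0.00784

a = A_s f_y/(0.85 f'_c b) = 81.75 mm.
β₁ = 0.664, so c = a/β₁ = 81.75/0.664 = 123.12 mm.
From the linear strain diagram with ε_cu = 0.003: ε_t = 0.003 (d − c)/c = 0.003 × (445 − 123.12)/123.12 = 0.00784.
Since ε_t ≥ 0.005, the section is tension-controlled.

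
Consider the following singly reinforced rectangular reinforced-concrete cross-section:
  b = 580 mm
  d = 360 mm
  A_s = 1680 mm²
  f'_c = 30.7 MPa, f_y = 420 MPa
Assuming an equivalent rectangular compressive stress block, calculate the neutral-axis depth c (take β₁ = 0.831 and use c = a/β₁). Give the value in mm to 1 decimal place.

T = A_s f_y = 1680 × 420 = 705600 N = 705.6 kN.
Setting C = 0.85 f'_c a b equal to T: a = 705600/(0.85 × 30.7 × 580) = 46.620 mm.
With β₁ = 0.831, c = a/β₁ = 46.620/0.831 = 56.1 mm.

c ≈ 56.1 mm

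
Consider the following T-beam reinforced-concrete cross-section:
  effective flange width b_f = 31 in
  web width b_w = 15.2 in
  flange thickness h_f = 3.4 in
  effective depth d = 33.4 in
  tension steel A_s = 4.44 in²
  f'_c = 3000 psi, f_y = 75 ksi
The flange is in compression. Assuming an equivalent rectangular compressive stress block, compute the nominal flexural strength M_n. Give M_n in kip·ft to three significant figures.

Tension: T = A_s f_y = 4.44 × 75 = 333 kips.
Try a within the flange: a = T/(0.85 f'_c b_f) = 333/(0.85 × 3 × 31) = 4.213 in.
a = 4.213 > h_f = 3.4 in: the block extends into the web. Split into flange-overhang and web parts.
C_f = 0.85 f'_c (b_f − b_w) h_f = 0.85 × 3 × (31 − 15.2) × 3.4 = 137.0 kips.
Remaining web compression depth: a_w = (T − C_f)/(0.85 f'_c b_w) = (333 − 137.0)/(0.85 × 3 × 15.2) = 5.057 in.
M_n = C_f(d − h_f/2) + (T − C_f)(d − a_w/2) = 137.0 × (33.4 − 1.7) + 196 × (33.4 − 2.5285) = 4342.9 + 6050.8 = 10393.7 kip·in.
M_n = 10393.7/12 = 866.14 kip·ft.

M_n ≈ 866 kip·ft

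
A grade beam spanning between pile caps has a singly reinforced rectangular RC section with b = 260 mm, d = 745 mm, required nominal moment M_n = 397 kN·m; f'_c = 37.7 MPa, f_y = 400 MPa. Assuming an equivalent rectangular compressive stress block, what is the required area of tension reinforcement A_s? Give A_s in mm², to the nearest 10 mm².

With M_n = 0.85 f'_c a b (d − a/2), solve the quadratic for a:
a = d − √(d² − 2M_n/(0.85 f'_c b)) = 745 − √(745² − 2 × 397×10⁶/(0.85 × 37.7 × 260)) = 66.97 mm.
A_s = 0.85 f'_c a b / f_y = 0.85 × 37.7 × 66.97 × 260 / 400 = 1394.9 mm².

A_s ≈ 1390 mm²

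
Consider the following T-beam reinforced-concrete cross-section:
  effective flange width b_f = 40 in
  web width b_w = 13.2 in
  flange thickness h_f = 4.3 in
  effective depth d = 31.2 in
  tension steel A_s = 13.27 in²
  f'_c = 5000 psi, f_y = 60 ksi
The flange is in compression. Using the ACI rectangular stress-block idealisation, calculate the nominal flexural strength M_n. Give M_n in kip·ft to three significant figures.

Tension: T = A_s f_y = 13.27 × 60 = 796.2 kips.
Try a within the flange: a = T/(0.85 f'_c b_f) = 796.2/(0.85 × 5 × 40) = 4.684 in.
a = 4.684 > h_f = 4.3 in: the block extends into the web. Split into flange-overhang and web parts.
C_f = 0.85 f'_c (b_f − b_w) h_f = 0.85 × 5 × (40 − 13.2) × 4.3 = 489.8 kips.
Remaining web compression depth: a_w = (T − C_f)/(0.85 f'_c b_w) = (796.2 − 489.8)/(0.85 × 5 × 13.2) = 5.462 in.
M_n = C_f(d − h_f/2) + (T − C_f)(d − a_w/2) = 489.8 × (31.2 − 2.15) + 306.4 × (31.2 − 2.731) = 14228.7 + 8722.9 = 22951.6 kip·in.
M_n = 22951.6/12 = 1912.63 kip·ft.

M_n ≈ 1910 kip·ft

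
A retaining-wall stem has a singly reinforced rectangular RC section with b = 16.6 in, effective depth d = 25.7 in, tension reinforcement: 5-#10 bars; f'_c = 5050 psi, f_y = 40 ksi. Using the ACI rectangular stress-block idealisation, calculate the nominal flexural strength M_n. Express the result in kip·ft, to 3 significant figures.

A_s = 5 × 1.27 = 6.35 in².
T = A_s f_y = 6.35 × 40 = 254 kips.
a = T/(0.85 f'_c b) = 254/(0.85 × 5.05 × 16.6) = 3.565 in.
M_n = T(d − a/2) = 254 × (25.7 − 1.7825) = 6075.0 kip·in = 6075.0/12 = 506.25 kip·ft.

M_n ≈ 506 kip·ft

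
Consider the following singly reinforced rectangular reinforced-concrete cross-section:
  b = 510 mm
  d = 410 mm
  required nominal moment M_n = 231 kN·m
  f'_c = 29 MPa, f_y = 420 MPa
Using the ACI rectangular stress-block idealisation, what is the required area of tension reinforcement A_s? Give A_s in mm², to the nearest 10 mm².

A_s ≈ 1420 mm²

With M_n = 0.85 f'_c a b (d − a/2), solve the quadratic for a:
a = d − √(d² − 2M_n/(0.85 f'_c b)) = 410 − √(410² − 2 × 231×10⁶/(0.85 × 29 × 510)) = 47.58 mm.
A_s = 0.85 f'_c a b / f_y = 0.85 × 29 × 47.58 × 510 / 420 = 1424.2 mm².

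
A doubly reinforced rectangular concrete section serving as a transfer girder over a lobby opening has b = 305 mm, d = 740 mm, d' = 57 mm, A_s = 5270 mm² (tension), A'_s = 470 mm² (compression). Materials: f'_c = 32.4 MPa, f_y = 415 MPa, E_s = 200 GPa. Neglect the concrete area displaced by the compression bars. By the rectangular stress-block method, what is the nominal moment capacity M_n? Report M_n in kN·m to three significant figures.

Assume both tension and compression steel yield.
Net tension couple steel: A_s − A'_s = 4800 mm².
a = (A_s − A'_s) f_y / (0.85 f'_c b) = 1992000/(0.85 × 32.4 × 305) = 237.15 mm.
c = a/β₁ = 237.15/0.819 = 289.56 mm; ε'_s = 0.003(c − d')/c = 0.0024 ≥ f_y/E_s = 0.0021, so compression steel does yield.
M_n = (A_s − A'_s) f_y (d − a/2) + A'_s f_y (d − d') = [1992000 × (740 − 118.575) + 195050 × (740 − 57)] × 10⁻⁶ = 1237.88 + 133.22 = 1371.10 kN·m.

M_n ≈ 1370 kN·m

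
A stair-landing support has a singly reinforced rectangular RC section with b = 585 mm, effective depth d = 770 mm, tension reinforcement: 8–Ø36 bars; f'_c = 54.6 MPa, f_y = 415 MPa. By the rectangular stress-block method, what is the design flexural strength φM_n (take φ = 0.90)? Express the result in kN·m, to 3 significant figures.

A_s = 8 × 1018 = 8144 mm².
T = A_s f_y = 8144 × 415 = 3379760 N = 3379.76 kN.
From C = T: a = T/(0.85 f'_c b) = 3379760/(0.85 × 54.6 × 585) = 124.49 mm.
M_n = T(d − a/2) = 3379.76 kN × (770 − 62.245) mm = 2392.04 kN·m.
φM_n = 0.90 × 2392.04 = 2152.84 kN·m.

φM_n ≈ 2150 kN·m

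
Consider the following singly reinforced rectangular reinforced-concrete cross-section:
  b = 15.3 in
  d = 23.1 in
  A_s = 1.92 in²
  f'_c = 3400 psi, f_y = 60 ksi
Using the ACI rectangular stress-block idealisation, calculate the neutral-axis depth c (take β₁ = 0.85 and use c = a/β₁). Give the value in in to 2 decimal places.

c ≈ 3.07 in

T = A_s f_y = 1.92 × 60 = 115.2 kips.
a = T/(0.85 f'_c b) = 115.2/(0.85 × 3.4 × 15.3) = 2.6053 in.
With β₁ = 0.85, c = a/β₁ = 2.6053/0.85 = 3.07 in.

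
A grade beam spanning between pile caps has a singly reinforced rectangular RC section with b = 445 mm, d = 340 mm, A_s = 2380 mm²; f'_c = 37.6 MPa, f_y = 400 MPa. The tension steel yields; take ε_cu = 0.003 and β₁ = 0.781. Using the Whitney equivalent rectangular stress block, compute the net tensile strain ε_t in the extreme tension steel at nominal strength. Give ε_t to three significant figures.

a = A_s f_y/(0.85 f'_c b) = 66.94 mm.
β₁ = 0.781, so c = a/β₁ = 66.94/0.781 = 85.71 mm.
From the linear strain diagram with ε_cu = 0.003: ε_t = 0.003 (d − c)/c = 0.003 × (340 − 85.71)/85.71 = 0.00890.
Since ε_t ≥ 0.005, the section is tension-controlled.

ε_t ≈ 0.00890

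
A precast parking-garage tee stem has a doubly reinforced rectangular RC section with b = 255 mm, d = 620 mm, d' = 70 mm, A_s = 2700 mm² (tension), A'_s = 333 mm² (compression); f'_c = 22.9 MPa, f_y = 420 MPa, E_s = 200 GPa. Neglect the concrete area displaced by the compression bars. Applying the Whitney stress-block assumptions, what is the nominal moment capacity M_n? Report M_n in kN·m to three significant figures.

M_n ≈ 594 kN·m

Assume both tension and compression steel yield.
Net tension couple steel: A_s − A'_s = 2367 mm².
a = (A_s − A'_s) f_y / (0.85 f'_c b) = 994140/(0.85 × 22.9 × 255) = 200.29 mm.
c = a/β₁ = 200.29/0.85 = 235.64 mm; ε'_s = 0.003(c − d')/c = 0.0021 ≥ f_y/E_s = 0.0021, so compression steel does yield.
M_n = (A_s − A'_s) f_y (d − a/2) + A'_s f_y (d − d') = [994140 × (620 − 100.145) + 139860 × (620 − 70)] × 10⁻⁶ = 516.81 + 76.92 = 593.73 kN·m.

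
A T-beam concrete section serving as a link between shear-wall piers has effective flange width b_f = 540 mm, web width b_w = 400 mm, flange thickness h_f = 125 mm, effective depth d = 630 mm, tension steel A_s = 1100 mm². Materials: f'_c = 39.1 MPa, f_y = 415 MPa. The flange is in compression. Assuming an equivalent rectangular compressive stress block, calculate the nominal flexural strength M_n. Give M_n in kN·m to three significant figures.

M_n ≈ 282 kN·m

Tension: T = A_s f_y = 1100 × 415 = 456500 N.
Try a within the flange: a = T/(0.85 f'_c b_f) = 456500/(0.85 × 39.1 × 540) = 25.44 mm.
Since a = 25.44 ≤ h_f = 125 mm, the stress block lies entirely in the flange; analyse as a rectangular beam of width b_f.
M_n = T(d − a/2) = 456500 × (630 − 12.72) = 281.79 × 10⁶ N·mm.
M_n = 281.79 kN·m.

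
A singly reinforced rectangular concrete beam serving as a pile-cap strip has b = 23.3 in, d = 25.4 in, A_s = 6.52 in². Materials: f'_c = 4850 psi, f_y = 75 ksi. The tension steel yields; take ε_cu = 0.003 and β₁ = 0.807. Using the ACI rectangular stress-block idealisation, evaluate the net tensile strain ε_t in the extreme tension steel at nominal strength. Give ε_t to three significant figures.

ε_t ≈ 0.00908

a = A_s f_y/(0.85 f'_c b) = 5.091 in.
β₁ = 0.807, so c = a/β₁ = 5.091/0.807 = 6.309 in.
From the linear strain diagram with ε_cu = 0.003: ε_t = 0.003 (d − c)/c = 0.003 × (25.4 − 6.309)/6.309 = 0.00908.
Since ε_t ≥ 0.005, the section is tension-controlled.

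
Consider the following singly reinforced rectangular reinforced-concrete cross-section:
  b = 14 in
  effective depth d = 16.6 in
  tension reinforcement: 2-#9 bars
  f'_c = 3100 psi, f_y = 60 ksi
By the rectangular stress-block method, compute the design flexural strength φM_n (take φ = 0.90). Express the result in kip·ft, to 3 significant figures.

A_s = 2 × 1 = 2 in².
T = A_s f_y = 2 × 60 = 120 kips.
a = T/(0.85 f'_c b) = 120/(0.85 × 3.1 × 14) = 3.253 in.
M_n = T(d − a/2) = 120 × (16.6 − 1.6265) = 1796.8 kip·in = 1796.8/12 = 149.73 kip·ft.
φM_n = 0.90 × 149.73 = 134.76 kip·ft.

φM_n ≈ 135 kip·ft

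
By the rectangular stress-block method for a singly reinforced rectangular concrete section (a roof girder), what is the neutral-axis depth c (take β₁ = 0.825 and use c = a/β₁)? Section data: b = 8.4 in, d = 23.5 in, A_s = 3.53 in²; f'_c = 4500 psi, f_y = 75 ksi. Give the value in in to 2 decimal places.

c ≈ 9.99 in

T = A_s f_y = 3.53 × 75 = 264.75 kips.
a = T/(0.85 f'_c b) = 264.75/(0.85 × 4.5 × 8.4) = 8.2400 in.
With β₁ = 0.825, c = a/β₁ = 8.2400/0.825 = 9.99 in.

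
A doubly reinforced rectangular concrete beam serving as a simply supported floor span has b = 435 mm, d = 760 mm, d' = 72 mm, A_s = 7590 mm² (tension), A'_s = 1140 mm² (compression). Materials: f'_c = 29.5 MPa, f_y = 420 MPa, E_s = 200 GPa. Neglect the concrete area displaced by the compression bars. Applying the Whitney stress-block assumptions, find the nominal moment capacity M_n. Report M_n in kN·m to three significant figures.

M_n ≈ 2050 kN·m

Assume both tension and compression steel yield.
Net tension couple steel: A_s − A'_s = 6450 mm².
a = (A_s − A'_s) f_y / (0.85 f'_c b) = 2709000/(0.85 × 29.5 × 435) = 248.36 mm.
c = a/β₁ = 248.36/0.839 = 296.02 mm; ε'_s = 0.003(c − d')/c = 0.0023 ≥ f_y/E_s = 0.0021, so compression steel does yield.
M_n = (A_s − A'_s) f_y (d − a/2) + A'_s f_y (d − d') = [2709000 × (760 − 124.18) + 478800 × (760 − 72)] × 10⁻⁶ = 1722.44 + 329.41 = 2051.85 kN·m.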